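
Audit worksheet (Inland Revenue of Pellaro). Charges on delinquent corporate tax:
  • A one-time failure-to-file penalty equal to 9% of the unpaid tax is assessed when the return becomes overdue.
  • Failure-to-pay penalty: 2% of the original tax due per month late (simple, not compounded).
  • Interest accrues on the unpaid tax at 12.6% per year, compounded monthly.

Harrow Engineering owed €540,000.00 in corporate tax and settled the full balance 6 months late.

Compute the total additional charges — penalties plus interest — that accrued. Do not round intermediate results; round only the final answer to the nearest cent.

Failure-to-file penalty: 9% × €540,000.00 = €48,600.00
Failure-to-pay penalty = 2% × €540,000.00 × 6 mo = €64,800.00
Interest (12.6%/yr ÷ 12 = 1.05%/month): €540,000.00 × ((1 + 0.0105)^6 − 1) = €34,925.6262…
Penalties + interest = €113,400.0000 + €34,925.6262… = €148,325.63

€148,325.63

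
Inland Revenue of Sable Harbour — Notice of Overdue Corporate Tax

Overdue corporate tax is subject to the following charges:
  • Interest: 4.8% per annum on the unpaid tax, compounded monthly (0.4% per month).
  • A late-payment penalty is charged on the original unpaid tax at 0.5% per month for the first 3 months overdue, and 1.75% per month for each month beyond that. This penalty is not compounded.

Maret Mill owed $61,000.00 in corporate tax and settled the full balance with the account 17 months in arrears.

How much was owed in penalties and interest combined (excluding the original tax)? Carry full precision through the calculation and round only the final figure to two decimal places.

Penalty, months 1–3: 3 × 0.5% × $61,000.00 = $915.00
Penalty, months 4–17: 14 × 1.75% × $61,000.00 = $14,945.00
Interest: $61,000.00 × ((1 + 0.004)^17 − 1) = $61,000.00 × 0.0702201… = $4,283.4283…
Penalties + interest = $15,860.0000 + $4,283.4283… = $20,143.43

$20,143.43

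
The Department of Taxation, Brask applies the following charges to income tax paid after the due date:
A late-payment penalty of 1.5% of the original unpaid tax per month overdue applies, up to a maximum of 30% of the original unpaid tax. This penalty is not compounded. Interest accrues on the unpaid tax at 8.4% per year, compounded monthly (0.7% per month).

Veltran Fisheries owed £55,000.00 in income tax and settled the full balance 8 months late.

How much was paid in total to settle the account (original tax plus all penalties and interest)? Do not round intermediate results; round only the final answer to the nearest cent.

£64,756.53

Penalty: 8 × 1.5% × £55,000.00 = £6,600.00 (below the 30% cap of £16,500.00)
Interest: £55,000.00 × ((1 + 0.007)^8 − 1) = £55,000.00 × 0.0573914… = £3,156.5257…
Total = £55,000.00 + £6,600.0000 + £3,156.5257… = £64,756.53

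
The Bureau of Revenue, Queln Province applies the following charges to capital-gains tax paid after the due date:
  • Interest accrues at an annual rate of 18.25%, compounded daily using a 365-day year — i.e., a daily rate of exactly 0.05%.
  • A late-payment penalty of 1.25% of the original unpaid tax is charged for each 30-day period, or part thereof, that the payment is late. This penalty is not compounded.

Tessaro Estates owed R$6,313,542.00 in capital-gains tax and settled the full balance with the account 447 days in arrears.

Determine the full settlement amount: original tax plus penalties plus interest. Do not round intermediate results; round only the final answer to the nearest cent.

Penalty periods: ⌈447/30⌉ = 15; penalty = 15 × 1.25% × R$6,313,542.00 = R$1,183,789.13…
Interest: R$6,313,542.00 × ((1 + 0.0005)^447 − 1) = R$6,313,542.00 × 0.25037580… = R$1,580,758.1092…
Total = R$6,313,542.00 + R$1,183,789.1250 + R$1,580,758.1092… = R$9,078,089.23

R$9,078,089.23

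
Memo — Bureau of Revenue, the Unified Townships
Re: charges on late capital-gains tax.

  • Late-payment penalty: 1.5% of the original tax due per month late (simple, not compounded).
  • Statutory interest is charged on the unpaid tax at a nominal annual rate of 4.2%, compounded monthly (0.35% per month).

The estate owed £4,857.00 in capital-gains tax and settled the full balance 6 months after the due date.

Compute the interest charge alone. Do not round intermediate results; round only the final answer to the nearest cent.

£102.89

Interest: £4,857.00 × ((1 + 0.0035)^6 − 1) = £4,857.00 × 0.0211846… = £102.8936…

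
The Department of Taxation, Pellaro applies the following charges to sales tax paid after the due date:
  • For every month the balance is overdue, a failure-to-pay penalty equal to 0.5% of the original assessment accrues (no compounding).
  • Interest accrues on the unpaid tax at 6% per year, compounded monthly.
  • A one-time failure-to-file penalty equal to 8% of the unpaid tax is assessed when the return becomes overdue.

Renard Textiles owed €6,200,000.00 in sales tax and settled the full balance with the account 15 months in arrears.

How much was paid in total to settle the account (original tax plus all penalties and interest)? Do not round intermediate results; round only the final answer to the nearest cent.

€7,642,632.97

Failure-to-file penalty: 8% × €6,200,000.00 = €496,000.00
Failure-to-pay penalty = 0.5% × €6,200,000.00 × 15 mo = €465,000.00
Interest (6%/yr ÷ 12 = 0.5%/month): €6,200,000.00 × ((1 + 0.005)^15 − 1) = €481,632.9730…
Total = €6,200,000.00 + €961,000.0000 + €481,632.9730… = €7,642,632.97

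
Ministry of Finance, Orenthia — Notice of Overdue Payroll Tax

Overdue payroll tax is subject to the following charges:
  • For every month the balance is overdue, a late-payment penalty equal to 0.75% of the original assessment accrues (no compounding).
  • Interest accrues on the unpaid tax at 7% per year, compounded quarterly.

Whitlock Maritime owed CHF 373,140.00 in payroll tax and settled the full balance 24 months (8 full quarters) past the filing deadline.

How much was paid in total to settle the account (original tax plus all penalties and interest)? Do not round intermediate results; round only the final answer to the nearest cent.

CHF 495,858.95

Late-payment penalty = 0.75% × CHF 373,140.00 × 24 mo = CHF 67,165.20
Interest (7%/yr ÷ 4 = 1.75%/quarter): CHF 373,140.00 × ((1 + 0.0175)^8 − 1) = CHF 55,553.7485…
Total = CHF 373,140.00 + CHF 67,165.2000 + CHF 55,553.7485… = CHF 495,858.95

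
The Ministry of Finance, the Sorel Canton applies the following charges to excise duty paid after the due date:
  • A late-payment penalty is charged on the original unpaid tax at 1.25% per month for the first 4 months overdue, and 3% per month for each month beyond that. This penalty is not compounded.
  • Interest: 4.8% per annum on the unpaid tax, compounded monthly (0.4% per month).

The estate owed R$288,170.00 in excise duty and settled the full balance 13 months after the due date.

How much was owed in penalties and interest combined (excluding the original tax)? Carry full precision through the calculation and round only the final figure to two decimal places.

R$107,564.20

Penalty, months 1–4: 4 × 1.25% × R$288,170.00 = R$14,408.50
Penalty, months 5–13: 9 × 3% × R$288,170.00 = R$77,805.90
Interest: R$288,170.00 × ((1 + 0.004)^13 − 1) = R$288,170.00 × 0.0532665… = R$15,349.8040…
Penalties + interest = R$92,214.4000 + R$15,349.8040… = R$107,564.20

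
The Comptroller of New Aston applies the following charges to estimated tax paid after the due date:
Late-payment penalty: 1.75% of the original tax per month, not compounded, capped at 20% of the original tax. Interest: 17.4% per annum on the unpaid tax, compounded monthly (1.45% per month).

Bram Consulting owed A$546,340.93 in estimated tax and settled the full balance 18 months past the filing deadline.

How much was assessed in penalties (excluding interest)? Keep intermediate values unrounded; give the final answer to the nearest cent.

A$109,268.19

Penalty (uncapped): 18 × 1.75% × A$546,340.93 = A$172,097.39…; cap = 20% × A$546,340.93 = A$109,268.19… → penalty = A$109,268.19…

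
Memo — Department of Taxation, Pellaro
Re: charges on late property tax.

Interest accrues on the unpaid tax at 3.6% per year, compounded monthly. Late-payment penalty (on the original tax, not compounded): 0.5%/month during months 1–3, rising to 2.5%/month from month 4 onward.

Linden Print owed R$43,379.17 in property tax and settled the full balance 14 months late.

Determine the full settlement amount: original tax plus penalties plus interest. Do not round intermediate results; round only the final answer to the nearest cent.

Penalty, months 1–3: 3 × 0.5% × R$43,379.17 = R$650.69…
Penalty, months 4–14: 11 × 2.5% × R$43,379.17 = R$11,929.27…
Interest (3.6%/yr ÷ 12 = 0.3%/month): R$43,379.17 × ((1 + 0.003)^14 − 1) = R$1,857.8825…
Total = R$43,379.17 + R$12,579.9593 + R$1,857.8825… = R$57,817.01

R$57,817.01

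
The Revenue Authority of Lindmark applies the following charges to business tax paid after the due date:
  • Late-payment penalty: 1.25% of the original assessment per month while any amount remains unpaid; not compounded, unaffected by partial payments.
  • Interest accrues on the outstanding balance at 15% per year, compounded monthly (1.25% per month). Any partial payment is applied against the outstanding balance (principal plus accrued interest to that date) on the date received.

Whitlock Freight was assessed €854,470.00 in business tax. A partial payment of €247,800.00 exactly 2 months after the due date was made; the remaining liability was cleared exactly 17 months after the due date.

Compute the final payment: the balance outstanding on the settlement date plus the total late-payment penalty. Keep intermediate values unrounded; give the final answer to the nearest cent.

€938,406.71

Balance at month 2: €854,470.0000 × (1 + 0.0125)^2 = €875,965.2609…
After €247,800.00 payment: €875,965.2609… − €247,800.00 = €628,165.2609…
Balance at month 17: €628,165.2609… × (1 + 0.0125)^15 = €756,831.8381…
Penalty: 17 × 1.25% × €854,470.00 = €181,574.88…
Final settlement = outstanding balance + penalty = €756,831.8381… + €181,574.88… = €938,406.71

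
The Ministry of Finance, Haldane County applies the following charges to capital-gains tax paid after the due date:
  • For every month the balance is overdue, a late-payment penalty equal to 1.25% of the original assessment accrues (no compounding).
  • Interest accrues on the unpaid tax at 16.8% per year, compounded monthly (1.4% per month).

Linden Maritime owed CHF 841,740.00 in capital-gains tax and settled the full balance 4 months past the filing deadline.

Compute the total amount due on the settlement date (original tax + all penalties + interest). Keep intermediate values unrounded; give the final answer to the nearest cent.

CHF 931,963.60

Late-payment penalty = 1.25% × CHF 841,740.00 × 4 mo = CHF 42,087.00
Interest: CHF 841,740.00 × ((1 + 0.014)^4 − 1) = CHF 841,740.00 × 0.0571870… = CHF 48,136.5975…
Total = CHF 841,740.00 + CHF 42,087.0000 + CHF 48,136.5975… = CHF 931,963.60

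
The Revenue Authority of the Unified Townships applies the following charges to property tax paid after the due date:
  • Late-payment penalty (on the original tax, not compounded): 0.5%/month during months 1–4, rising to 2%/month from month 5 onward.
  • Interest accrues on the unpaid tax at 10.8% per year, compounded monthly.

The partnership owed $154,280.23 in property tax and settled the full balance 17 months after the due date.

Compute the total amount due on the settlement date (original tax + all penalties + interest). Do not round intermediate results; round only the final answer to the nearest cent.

Penalty, months 1–4: 4 × 0.5% × $154,280.23 = $3,085.60…
Penalty, months 5–17: 13 × 2% × $154,280.23 = $40,112.86…
Interest (10.8%/yr ÷ 12 = 0.9%/month): $154,280.23 × ((1 + 0.009)^17 − 1) = $25,383.3725…
Total = $154,280.23 + $43,198.4644 + $25,383.3725… = $222,862.07

$222,862.07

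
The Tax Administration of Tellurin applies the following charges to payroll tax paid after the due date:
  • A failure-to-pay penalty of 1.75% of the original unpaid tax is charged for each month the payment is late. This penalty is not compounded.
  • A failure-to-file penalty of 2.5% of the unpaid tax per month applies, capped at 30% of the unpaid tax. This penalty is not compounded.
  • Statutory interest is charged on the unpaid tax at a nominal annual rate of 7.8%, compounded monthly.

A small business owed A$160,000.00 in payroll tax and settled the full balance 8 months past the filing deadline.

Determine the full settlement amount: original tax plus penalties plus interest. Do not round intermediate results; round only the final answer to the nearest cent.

A$222,911.76

Failure-to-file: 8 × 2.5% × A$160,000.00 = A$32,000.00 (under the 30% cap)
Failure-to-pay penalty: 8 × 1.75% × A$160,000.00 = A$22,400.00
Interest (7.8%/yr ÷ 12 = 0.65%/month): A$160,000.00 × ((1 + 0.0065)^8 − 1) = A$8,511.7607…
Total = A$160,000.00 + A$54,400.0000 + A$8,511.7607… = A$222,911.76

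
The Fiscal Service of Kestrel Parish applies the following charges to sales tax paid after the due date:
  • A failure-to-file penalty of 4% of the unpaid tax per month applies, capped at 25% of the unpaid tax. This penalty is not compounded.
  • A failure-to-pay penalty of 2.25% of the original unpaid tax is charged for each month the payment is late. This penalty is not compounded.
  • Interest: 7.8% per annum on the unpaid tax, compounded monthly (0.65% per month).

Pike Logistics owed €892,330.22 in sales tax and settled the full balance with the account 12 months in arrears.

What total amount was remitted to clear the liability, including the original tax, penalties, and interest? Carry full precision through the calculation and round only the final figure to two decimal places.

€1,428,486.66

Failure-to-file: 12 × 4% × €892,330.22 = €428,318.51…, capped at 25% × €892,330.22 = €223,082.56…
Failure-to-pay penalty: 12 × 2.25% × €892,330.22 = €240,929.16…
Interest: €892,330.22 × ((1 + 0.0065)^12 − 1) = €892,330.22 × 0.0808498… = €72,144.7291…
Total = €892,330.22 + €464,011.7144 + €72,144.7291… = €1,428,486.66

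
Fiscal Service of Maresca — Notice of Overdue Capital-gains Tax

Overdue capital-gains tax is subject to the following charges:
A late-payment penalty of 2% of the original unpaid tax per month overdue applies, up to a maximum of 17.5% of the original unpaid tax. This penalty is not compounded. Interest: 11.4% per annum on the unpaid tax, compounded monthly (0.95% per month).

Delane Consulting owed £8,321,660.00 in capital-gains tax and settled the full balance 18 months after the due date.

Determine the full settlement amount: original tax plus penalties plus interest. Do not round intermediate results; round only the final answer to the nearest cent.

Penalty (uncapped): 18 × 2% × £8,321,660.00 = £2,995,797.60; cap = 17.5% × £8,321,660.00 = £1,456,290.50 → penalty = £1,456,290.50
Interest: £8,321,660.00 × ((1 + 0.0095)^18 − 1) = £8,321,660.00 × 0.1855335… = £1,543,946.4455…
Total = £8,321,660.00 + £1,456,290.5000 + £1,543,946.4455… = £11,321,896.95

£11,321,896.95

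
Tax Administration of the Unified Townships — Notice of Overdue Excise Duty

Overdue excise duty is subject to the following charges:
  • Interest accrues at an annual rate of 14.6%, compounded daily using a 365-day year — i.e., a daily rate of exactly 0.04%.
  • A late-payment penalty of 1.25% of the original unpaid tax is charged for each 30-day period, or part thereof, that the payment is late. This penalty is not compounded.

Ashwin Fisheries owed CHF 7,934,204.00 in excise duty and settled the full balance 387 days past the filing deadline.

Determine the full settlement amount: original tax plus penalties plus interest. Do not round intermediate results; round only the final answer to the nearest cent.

Penalty periods: ⌈387/30⌉ = 13; penalty = 13 × 1.25% × CHF 7,934,204.00 = CHF 1,289,308.15
Interest: CHF 7,934,204.00 × ((1 + 0.0004)^387 − 1) = CHF 7,934,204.00 × 0.16738832… = CHF 1,328,093.0749…
Total = CHF 7,934,204.00 + CHF 1,289,308.1500 + CHF 1,328,093.0749… = CHF 10,551,605.22

CHF 10,551,605.22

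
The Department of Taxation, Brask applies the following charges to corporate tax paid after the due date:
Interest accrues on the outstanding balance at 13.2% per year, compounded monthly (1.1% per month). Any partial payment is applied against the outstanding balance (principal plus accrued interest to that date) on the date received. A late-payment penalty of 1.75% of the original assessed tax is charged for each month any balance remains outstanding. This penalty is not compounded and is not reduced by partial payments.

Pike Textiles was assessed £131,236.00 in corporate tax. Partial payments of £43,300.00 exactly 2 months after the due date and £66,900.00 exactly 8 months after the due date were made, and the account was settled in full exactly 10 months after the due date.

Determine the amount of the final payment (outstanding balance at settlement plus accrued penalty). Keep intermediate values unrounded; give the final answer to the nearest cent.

Balance at month 2: £131,236.0000 × (1 + 0.011)^2 = £134,139.0716…
After £43,300.00 payment: £134,139.0716… − £43,300.00 = £90,839.0716…
Balance at month 8: £90,839.0716… × (1 + 0.011)^6 = £97,001.7614…
After £66,900.00 payment: £97,001.7614… − £66,900.00 = £30,101.7614…
Balance at month 10: £30,101.7614… × (1 + 0.011)^2 = £30,767.6424…
Penalty: 10 × 1.75% × £131,236.00 = £22,966.30
Final settlement = outstanding balance + penalty = £30,767.6424… + £22,966.30 = £53,733.94

£53,733.94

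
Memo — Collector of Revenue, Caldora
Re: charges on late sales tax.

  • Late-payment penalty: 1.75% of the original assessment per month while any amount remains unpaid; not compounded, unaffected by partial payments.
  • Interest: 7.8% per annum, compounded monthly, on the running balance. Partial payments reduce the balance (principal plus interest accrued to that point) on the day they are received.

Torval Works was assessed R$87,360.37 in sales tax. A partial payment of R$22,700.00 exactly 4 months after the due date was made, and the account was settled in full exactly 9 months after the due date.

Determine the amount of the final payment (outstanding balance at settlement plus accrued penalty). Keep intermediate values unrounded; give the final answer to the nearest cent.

Monthly rate = 7.8% ÷ 12 = 0.65%
Balance at month 4: R$87,360.3700 × (1 + 0.0065)^4 = R$89,653.9816…
After R$22,700.00 payment: R$89,653.9816… − R$22,700.00 = R$66,953.9816…
Balance at month 9: R$66,953.9816… × (1 + 0.0065)^5 = R$69,158.4585…
Penalty: 9 × 1.75% × R$87,360.37 = R$13,759.26…
Final settlement = outstanding balance + penalty = R$69,158.4585… + R$13,759.26… = R$82,917.72

R$82,917.72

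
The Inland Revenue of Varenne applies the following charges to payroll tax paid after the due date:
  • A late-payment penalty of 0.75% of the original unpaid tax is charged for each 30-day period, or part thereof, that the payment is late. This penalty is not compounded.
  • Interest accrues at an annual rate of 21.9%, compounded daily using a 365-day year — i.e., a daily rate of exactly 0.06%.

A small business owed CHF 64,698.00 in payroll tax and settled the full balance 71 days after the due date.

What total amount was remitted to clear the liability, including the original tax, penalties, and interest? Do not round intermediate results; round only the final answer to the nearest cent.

CHF 68,968.53

Penalty periods: ⌈71/30⌉ = 3; penalty = 3 × 0.75% × CHF 64,698.00 = CHF 1,455.71…
Interest: CHF 64,698.00 × ((1 + 0.0006)^71 − 1) = CHF 64,698.00 × 0.04350707… = CHF 2,814.8206…
Total = CHF 64,698.00 + CHF 1,455.7050 + CHF 2,814.8206… = CHF 68,968.53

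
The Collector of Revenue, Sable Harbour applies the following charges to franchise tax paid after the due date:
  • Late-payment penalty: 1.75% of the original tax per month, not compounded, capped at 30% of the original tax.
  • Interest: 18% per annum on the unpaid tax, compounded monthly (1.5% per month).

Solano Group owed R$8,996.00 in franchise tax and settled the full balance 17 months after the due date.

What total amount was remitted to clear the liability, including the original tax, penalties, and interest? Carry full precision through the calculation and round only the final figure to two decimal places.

Penalty: 17 × 1.75% × R$8,996.00 = R$2,676.31 (below the 30% cap of R$2,698.80)
Interest: R$8,996.00 × ((1 + 0.015)^17 − 1) = R$8,996.00 × 0.2880203… = R$2,591.0309…
Total = R$8,996.00 + R$2,676.3100 + R$2,591.0309… = R$14,263.34

R$14,263.34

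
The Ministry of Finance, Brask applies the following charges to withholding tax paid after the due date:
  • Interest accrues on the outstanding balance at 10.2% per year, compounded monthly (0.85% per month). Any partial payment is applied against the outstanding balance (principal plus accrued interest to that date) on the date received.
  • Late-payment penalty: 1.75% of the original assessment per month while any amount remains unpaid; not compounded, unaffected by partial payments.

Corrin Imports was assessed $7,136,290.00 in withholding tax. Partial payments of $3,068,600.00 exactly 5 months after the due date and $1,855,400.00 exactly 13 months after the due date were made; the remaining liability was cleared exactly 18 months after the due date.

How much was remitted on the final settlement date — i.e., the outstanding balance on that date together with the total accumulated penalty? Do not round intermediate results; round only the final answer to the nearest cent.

$5,197,522.53

Balance at month 5: $7,136,290.0000 × (1 + 0.0085)^5 = $7,444,782.3068…
After $3,068,600.00 payment: $7,444,782.3068… − $3,068,600.00 = $4,376,182.3068…
Balance at month 13: $4,376,182.3068… × (1 + 0.0085)^8 = $4,682,767.8318…
After $1,855,400.00 payment: $4,682,767.8318… − $1,855,400.00 = $2,827,367.8318…
Balance at month 18: $2,827,367.8318… × (1 + 0.0085)^5 = $2,949,591.1754…
Penalty: 18 × 1.75% × $7,136,290.00 = $2,247,931.35
Final settlement = outstanding balance + penalty = $2,949,591.1754… + $2,247,931.35 = $5,197,522.53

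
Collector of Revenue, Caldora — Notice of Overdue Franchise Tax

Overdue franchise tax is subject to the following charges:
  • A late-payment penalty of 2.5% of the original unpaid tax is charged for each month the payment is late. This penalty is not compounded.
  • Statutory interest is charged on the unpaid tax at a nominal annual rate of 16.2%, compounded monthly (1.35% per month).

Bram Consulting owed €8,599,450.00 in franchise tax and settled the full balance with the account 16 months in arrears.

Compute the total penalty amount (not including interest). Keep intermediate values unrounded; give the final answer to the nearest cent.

€3,439,780.00

Late-payment penalty = 2.5% × €8,599,450.00 × 16 mo = €3,439,780.00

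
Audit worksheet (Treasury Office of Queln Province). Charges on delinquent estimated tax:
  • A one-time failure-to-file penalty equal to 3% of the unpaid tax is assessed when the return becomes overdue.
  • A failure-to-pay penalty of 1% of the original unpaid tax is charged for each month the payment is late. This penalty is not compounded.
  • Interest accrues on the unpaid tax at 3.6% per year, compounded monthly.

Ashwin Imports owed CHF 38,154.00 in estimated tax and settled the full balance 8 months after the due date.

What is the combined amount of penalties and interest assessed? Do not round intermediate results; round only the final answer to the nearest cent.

CHF 5,122.31

Failure-to-file penalty: 3% × CHF 38,154.00 = CHF 1,144.62
Failure-to-pay penalty: 8 × 1% × CHF 38,154.00 = CHF 3,052.32
Interest (3.6%/yr ÷ 12 = 0.3%/month): CHF 38,154.00 × ((1 + 0.003)^8 − 1) = CHF 925.3687…
Penalties + interest = CHF 4,196.9400 + CHF 925.3687… = CHF 5,122.31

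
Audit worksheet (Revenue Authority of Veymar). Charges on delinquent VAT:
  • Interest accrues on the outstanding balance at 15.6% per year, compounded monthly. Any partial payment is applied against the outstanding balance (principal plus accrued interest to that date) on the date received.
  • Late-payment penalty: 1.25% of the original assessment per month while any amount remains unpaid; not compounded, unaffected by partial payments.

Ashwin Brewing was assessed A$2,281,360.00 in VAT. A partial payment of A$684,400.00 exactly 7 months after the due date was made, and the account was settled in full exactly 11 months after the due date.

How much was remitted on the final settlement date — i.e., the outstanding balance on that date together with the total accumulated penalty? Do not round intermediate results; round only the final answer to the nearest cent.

Monthly rate = 15.6% ÷ 12 = 1.3%
Balance at month 7: A$2,281,360.0000 × (1 + 0.013)^7 = A$2,497,238.0302…
After A$684,400.00 payment: A$2,497,238.0302… − A$684,400.00 = A$1,812,838.0302…
Balance at month 11: A$1,812,838.0302… × (1 + 0.013)^4 = A$1,908,959.8085…
Penalty: 11 × 1.25% × A$2,281,360.00 = A$313,687.00
Final settlement = outstanding balance + penalty = A$1,908,959.8085… + A$313,687.00 = A$2,222,646.81

A$2,222,646.81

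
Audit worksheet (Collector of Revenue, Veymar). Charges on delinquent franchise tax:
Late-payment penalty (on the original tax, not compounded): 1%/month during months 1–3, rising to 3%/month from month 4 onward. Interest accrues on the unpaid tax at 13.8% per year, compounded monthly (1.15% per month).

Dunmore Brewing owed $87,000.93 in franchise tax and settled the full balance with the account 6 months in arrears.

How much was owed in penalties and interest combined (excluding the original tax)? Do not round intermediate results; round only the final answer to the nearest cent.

Penalty, months 1–3: 3 × 1% × $87,000.93 = $2,610.03…
Penalty, months 4–6: 3 × 3% × $87,000.93 = $7,830.08…
Interest: $87,000.93 × ((1 + 0.0115)^6 − 1) = $87,000.93 × 0.0710144… = $6,178.3215…
Penalties + interest = $10,440.1116 + $6,178.3215… = $16,618.43

$16,618.43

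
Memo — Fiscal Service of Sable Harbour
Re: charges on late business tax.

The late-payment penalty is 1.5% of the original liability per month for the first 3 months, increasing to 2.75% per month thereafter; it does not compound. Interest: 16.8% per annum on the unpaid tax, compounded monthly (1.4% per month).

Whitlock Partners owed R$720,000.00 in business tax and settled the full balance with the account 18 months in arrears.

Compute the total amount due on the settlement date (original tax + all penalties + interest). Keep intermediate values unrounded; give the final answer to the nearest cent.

R$1,254,131.57

Penalty, months 1–3: 3 × 1.5% × R$720,000.00 = R$32,400.00
Penalty, months 4–18: 15 × 2.75% × R$720,000.00 = R$297,000.00
Interest: R$720,000.00 × ((1 + 0.014)^18 − 1) = R$720,000.00 × 0.2843494… = R$204,731.5739…
Total = R$720,000.00 + R$329,400.0000 + R$204,731.5739… = R$1,254,131.57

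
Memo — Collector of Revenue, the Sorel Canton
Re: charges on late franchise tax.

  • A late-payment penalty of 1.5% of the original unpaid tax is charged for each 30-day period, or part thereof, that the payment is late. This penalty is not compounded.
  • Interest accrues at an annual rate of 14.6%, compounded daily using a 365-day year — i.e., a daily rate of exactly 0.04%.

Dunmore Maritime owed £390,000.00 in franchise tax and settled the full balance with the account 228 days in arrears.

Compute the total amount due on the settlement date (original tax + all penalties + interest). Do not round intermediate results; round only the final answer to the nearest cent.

£474,032.56

Penalty periods: ⌈228/30⌉ = 8; penalty = 8 × 1.5% × £390,000.00 = £46,800.00
Interest: £390,000.00 × ((1 + 0.0004)^228 − 1) = £390,000.00 × 0.09546810… = £37,232.5609…
Total = £390,000.00 + £46,800.0000 + £37,232.5609… = £474,032.56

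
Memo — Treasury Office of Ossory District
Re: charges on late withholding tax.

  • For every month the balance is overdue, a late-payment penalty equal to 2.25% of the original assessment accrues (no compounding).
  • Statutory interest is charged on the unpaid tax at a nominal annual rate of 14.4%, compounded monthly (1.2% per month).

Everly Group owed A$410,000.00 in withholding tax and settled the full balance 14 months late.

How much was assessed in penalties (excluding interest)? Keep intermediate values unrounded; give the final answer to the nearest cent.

A$129,150.00

Late-payment penalty = 2.25% × A$410,000.00 × 14 mo = A$129,150.00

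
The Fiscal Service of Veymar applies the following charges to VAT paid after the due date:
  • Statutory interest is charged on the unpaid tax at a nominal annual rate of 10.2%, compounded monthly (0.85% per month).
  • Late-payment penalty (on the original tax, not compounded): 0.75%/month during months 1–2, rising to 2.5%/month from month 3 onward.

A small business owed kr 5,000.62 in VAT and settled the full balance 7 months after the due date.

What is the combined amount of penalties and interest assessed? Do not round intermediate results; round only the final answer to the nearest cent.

kr 1,005.32

Penalty, months 1–2: 2 × 0.75% × kr 5,000.62 = kr 75.01…
Penalty, months 3–7: 5 × 2.5% × kr 5,000.62 = kr 625.08…
Interest: kr 5,000.62 × ((1 + 0.0085)^7 − 1) = kr 5,000.62 × 0.0610389… = kr 305.2325…
Penalties + interest = kr 700.0868 + kr 305.2325… = kr 1,005.32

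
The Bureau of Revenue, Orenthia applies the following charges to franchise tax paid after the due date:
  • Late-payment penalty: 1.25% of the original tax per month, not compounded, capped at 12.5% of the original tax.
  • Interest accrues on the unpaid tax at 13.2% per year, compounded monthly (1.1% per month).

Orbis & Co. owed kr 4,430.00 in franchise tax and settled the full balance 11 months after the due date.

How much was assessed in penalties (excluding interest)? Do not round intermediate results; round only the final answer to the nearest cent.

Penalty (uncapped): 11 × 1.25% × kr 4,430.00 = kr 609.13…; cap = 12.5% × kr 4,430.00 = kr 553.75 → penalty = kr 553.75

kr 553.75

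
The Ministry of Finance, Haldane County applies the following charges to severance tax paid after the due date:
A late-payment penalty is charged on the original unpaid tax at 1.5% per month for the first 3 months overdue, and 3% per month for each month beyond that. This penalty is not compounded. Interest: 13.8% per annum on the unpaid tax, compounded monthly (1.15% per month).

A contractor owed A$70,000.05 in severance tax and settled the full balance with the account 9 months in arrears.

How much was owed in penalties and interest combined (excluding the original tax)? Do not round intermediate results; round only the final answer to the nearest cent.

Penalty, months 1–3: 3 × 1.5% × A$70,000.05 = A$3,150.00…
Penalty, months 4–9: 6 × 3% × A$70,000.05 = A$12,600.01…
Interest: A$70,000.05 × ((1 + 0.0115)^9 − 1) = A$70,000.05 × 0.1083910… = A$7,587.3742…
Penalties + interest = A$15,750.0113… + A$7,587.3742… = A$23,337.39

A$23,337.39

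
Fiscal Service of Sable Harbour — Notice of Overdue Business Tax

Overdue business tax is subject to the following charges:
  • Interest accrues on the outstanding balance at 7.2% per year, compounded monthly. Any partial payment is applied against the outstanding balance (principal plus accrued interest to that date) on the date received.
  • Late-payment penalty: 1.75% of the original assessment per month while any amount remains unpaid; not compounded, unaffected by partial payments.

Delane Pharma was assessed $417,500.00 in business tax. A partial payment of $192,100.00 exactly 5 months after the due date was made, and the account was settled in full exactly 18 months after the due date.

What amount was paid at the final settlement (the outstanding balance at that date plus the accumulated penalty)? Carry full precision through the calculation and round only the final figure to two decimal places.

Monthly rate = 7.2% ÷ 12 = 0.6%
Balance at month 5: $417,500.0000 × (1 + 0.006)^5 = $430,176.2045…
After $192,100.00 payment: $430,176.2045… − $192,100.00 = $238,076.2045…
Balance at month 18: $238,076.2045… × (1 + 0.006)^13 = $257,329.5969…
Penalty: 18 × 1.75% × $417,500.00 = $131,512.50
Final settlement = outstanding balance + penalty = $257,329.5969… + $131,512.50 = $388,842.10

$388,842.10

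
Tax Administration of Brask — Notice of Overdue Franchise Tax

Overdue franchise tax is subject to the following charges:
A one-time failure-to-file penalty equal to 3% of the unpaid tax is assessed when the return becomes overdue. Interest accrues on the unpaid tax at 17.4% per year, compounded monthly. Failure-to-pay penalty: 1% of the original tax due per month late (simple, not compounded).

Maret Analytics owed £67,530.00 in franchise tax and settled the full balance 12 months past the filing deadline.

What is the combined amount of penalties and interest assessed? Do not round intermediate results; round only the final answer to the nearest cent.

Failure-to-file penalty: 3% × £67,530.00 = £2,025.90
Failure-to-pay penalty = 1% × £67,530.00 × 12 mo = £8,103.60
Interest (17.4%/yr ÷ 12 = 1.45%/month): £67,530.00 × ((1 + 0.0145)^12 − 1) = £12,734.1048…
Penalties + interest = £10,129.5000 + £12,734.1048… = £22,863.60

£22,863.60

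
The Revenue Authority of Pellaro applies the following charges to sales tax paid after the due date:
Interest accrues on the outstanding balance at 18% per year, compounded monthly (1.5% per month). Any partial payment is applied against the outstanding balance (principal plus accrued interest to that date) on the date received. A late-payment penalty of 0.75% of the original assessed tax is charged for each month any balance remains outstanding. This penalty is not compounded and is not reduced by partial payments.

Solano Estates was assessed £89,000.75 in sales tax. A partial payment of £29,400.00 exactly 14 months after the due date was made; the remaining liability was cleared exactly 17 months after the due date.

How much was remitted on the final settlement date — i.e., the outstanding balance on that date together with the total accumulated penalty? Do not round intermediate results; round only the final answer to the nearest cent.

£95,239.43

Balance at month 14: £89,000.7500 × (1 + 0.015)^14 = £109,627.1838…
After £29,400.00 payment: £109,627.1838… − £29,400.00 = £80,227.1838…
Balance at month 17: £80,227.1838… × (1 + 0.015)^3 = £83,891.8312…
Penalty: 17 × 0.75% × £89,000.75 = £11,347.60…
Final settlement = outstanding balance + penalty = £83,891.8312… + £11,347.60… = £95,239.43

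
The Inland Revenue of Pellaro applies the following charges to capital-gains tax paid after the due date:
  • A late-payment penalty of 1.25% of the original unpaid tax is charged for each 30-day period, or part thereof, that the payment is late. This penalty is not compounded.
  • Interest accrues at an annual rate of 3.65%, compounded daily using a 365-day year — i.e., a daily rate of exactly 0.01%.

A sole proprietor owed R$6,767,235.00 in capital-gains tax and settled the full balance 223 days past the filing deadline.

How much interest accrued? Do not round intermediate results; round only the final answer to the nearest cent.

Interest: R$6,767,235.00 × ((1 + 0.0001)^223 − 1) = R$6,767,235.00 × 0.02254936… = R$152,596.8422…

R$152,596.84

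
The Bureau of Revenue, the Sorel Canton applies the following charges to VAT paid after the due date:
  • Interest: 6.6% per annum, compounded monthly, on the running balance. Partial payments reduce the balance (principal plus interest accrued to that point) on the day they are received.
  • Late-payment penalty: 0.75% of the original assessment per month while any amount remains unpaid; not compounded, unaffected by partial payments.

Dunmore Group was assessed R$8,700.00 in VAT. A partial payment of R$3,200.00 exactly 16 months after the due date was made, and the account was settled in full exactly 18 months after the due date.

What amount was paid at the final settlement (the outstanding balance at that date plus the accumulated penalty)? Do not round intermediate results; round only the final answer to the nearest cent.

R$7,541.97

Monthly rate = 6.6% ÷ 12 = 0.55%
Balance at month 16: R$8,700.0000 × (1 + 0.0055)^16 = R$9,498.0063…
After R$3,200.00 payment: R$9,498.0063… − R$3,200.00 = R$6,298.0063…
Balance at month 18: R$6,298.0063… × (1 + 0.0055)^2 = R$6,367.4748…
Penalty: 18 × 0.75% × R$8,700.00 = R$1,174.50
Final settlement = outstanding balance + penalty = R$6,367.4748… + R$1,174.50 = R$7,541.97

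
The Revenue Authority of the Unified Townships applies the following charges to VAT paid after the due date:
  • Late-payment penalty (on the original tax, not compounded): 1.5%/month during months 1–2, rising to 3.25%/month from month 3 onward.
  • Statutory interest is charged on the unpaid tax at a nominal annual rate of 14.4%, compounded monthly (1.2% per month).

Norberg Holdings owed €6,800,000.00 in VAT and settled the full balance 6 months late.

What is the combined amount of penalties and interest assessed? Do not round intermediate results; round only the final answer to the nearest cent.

Penalty, months 1–2: 2 × 1.5% × €6,800,000.00 = €204,000.00
Penalty, months 3–6: 4 × 3.25% × €6,800,000.00 = €884,000.00
Interest: €6,800,000.00 × ((1 + 0.012)^6 − 1) = €6,800,000.00 × 0.0741949… = €504,525.1332…
Penalties + interest = €1,088,000.0000 + €504,525.1332… = €1,592,525.13

€1,592,525.13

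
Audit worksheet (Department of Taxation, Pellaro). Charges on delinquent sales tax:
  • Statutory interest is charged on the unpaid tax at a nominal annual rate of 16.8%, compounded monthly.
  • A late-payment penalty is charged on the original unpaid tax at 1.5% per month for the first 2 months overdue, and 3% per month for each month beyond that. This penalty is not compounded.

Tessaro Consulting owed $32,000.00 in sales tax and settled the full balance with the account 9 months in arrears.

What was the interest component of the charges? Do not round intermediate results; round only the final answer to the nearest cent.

Interest (16.8%/yr ÷ 12 = 1.4%/month): $32,000.00 × ((1 + 0.014)^9 − 1) = $4,265.3250…

$4,265.32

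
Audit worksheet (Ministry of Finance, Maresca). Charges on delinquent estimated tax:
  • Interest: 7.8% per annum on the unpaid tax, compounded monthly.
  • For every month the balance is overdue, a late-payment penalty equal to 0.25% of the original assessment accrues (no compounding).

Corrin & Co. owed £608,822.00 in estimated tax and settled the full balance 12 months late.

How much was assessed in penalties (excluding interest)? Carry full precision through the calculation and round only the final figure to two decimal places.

£18,264.66

Late-payment penalty: 12 × 0.25% × £608,822.00 = £18,264.66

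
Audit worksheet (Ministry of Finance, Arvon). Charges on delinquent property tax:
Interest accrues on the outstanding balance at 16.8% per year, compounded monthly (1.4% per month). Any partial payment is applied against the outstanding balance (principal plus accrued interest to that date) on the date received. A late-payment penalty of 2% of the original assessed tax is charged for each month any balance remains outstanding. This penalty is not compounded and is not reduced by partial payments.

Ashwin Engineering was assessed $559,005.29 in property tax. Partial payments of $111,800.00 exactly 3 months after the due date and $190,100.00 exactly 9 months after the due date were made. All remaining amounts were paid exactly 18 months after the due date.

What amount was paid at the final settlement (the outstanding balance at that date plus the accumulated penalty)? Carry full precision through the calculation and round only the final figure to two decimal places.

Balance at month 3: $559,005.2900 × (1 + 0.014)^3 = $582,813.7412…
After $111,800.00 payment: $582,813.7412… − $111,800.00 = $471,013.7412…
Balance at month 9: $471,013.7412… × (1 + 0.014)^6 = $511,989.7980…
After $190,100.00 payment: $511,989.7980… − $190,100.00 = $321,889.7980…
Balance at month 18: $321,889.7980… × (1 + 0.014)^9 = $364,794.9414…
Penalty: 18 × 2% × $559,005.29 = $201,241.90…
Final settlement = outstanding balance + penalty = $364,794.9414… + $201,241.90… = $566,036.85

$566,036.85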